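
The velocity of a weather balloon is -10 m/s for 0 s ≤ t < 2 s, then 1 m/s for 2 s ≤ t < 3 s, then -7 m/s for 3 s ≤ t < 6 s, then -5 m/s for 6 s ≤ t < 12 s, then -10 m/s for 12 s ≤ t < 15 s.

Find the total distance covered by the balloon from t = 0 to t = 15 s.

102 m

Total distance travelled is ∫|v| dt — sum the magnitudes of each area piece.
0–2 s: |-10| × 2 = 20 m
2–3 s: |1| × 1 = 1 m
3–6 s: |-7| × 3 = 21 m
6–12 s: |-5| × 6 = 30 m
12–15 s: |-10| × 3 = 30 m
Total distance = 102 m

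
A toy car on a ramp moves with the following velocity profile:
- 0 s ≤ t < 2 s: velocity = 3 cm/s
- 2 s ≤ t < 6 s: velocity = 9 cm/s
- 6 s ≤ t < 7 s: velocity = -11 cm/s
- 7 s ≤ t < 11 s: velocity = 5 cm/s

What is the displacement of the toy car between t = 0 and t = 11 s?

Net displacement equals the area under the velocity-time graph (areas below the axis count negative).
0–2 s: 3 × 2 = 6 cm
2–6 s: 9 × 4 = 36 cm
6–7 s: -11 × 1 = -11 cm
7–11 s: 5 × 4 = 20 cm
Net displacement = 51 cm

51 cm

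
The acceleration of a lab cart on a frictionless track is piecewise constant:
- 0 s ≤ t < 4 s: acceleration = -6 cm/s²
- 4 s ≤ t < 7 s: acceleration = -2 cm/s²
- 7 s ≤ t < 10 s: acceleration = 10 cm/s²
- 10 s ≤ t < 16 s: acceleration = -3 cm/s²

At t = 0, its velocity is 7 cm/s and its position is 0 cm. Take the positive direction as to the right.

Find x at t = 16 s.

-116 cm

On each constant-a segment, Δv = aΔt and Δx = v₀Δt + ½aΔt²; chain segment to segment.
0–4 s: v starts 7 cm/s; Δx = 7·4 + ½·-6·4² = -20 cm; v ends -17 cm/s.
4–7 s: v starts -17 cm/s; Δx = -17·3 + ½·-2·3² = -60 cm; v ends -23 cm/s.
7–10 s: v starts -23 cm/s; Δx = -23·3 + ½·10·3² = -24 cm; v ends 7 cm/s.
10–16 s: v starts 7 cm/s; Δx = 7·6 + ½·-3·6² = -12 cm; v ends -11 cm/s.
x(16) = 0 + Σ Δx = -116 cm.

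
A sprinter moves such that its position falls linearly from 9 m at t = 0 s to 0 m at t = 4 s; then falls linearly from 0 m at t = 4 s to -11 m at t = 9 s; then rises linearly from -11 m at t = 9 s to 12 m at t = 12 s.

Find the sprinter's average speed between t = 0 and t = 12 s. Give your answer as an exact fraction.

43/12 m/s

Average speed = (total path length)/(elapsed time); on a piecewise-linear x-t graph the path length is Σ|Δx|.
0–4 s: |Δx| = |0 − 9| = 9 m
4–9 s: |Δx| = |-11 − 0| = 11 m
9–12 s: |Δx| = |12 − -11| = 23 m
Total path = 43 m; average speed = 43/12 = 43/12 m/s.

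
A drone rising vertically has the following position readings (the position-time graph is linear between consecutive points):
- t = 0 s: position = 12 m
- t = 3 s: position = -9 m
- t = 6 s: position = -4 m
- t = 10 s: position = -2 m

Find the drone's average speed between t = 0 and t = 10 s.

Average speed = (total path length)/(elapsed time); on a piecewise-linear x-t graph the path length is Σ|Δx|.
0–3 s: |Δx| = |-9 − 12| = 21 m
3–6 s: |Δx| = |-4 − -9| = 5 m
6–10 s: |Δx| = |-2 − -4| = 2 m
Total path = 28 m; average speed = 28/10 = 2.8 m/s.

2.8 m/s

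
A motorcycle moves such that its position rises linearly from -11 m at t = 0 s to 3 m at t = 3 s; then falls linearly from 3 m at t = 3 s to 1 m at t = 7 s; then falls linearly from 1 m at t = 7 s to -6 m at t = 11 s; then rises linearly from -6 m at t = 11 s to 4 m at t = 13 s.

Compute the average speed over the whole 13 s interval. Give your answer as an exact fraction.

33/13 m/s

Average speed = (total path length)/(elapsed time); on a piecewise-linear x-t graph the path length is Σ|Δx|.
0–3 s: |Δx| = |3 − -11| = 14 m
3–7 s: |Δx| = |1 − 3| = 2 m
7–11 s: |Δx| = |-6 − 1| = 7 m
11–13 s: |Δx| = |4 − -6| = 10 m
Total path = 33 m; average speed = 33/13 = 33/13 m/s.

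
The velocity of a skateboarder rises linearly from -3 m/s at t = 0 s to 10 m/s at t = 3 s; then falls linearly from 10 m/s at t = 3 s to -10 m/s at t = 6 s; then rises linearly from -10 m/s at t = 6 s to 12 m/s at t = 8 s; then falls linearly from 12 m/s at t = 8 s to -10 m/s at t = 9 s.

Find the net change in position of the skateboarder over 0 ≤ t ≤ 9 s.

13.5 m

Displacement is the signed area under the v-t curve.
0–3 s: ½(-3 + 10)(3) = 10.5 m
3–6 s: ½(10 + -10)(3) = 0 m
6–8 s: ½(-10 + 12)(2) = 2 m
8–9 s: ½(12 + -10)(1) = 1 m
Net displacement = 13.5 m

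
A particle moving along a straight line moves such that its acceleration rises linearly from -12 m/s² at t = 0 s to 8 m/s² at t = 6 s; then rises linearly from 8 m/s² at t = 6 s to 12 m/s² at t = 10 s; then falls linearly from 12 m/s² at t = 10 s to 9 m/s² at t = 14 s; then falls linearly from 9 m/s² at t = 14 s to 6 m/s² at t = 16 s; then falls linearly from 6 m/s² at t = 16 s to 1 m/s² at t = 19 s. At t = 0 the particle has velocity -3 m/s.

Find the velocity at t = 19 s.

Δv equals the area under the a-t graph; then v = v₀ + Δv.
0–6 s: ½(-12 + 8)(6) = -12 m/s
6–10 s: ½(8 + 12)(4) = 40 m/s
10–14 s: ½(12 + 9)(4) = 42 m/s
14–16 s: ½(9 + 6)(2) = 15 m/s
16–19 s: ½(6 + 1)(3) = 10.5 m/s
Δv = 95.5 m/s, so v(19) = -3 + (95.5) = 92.5 m/s.

92.5 m/s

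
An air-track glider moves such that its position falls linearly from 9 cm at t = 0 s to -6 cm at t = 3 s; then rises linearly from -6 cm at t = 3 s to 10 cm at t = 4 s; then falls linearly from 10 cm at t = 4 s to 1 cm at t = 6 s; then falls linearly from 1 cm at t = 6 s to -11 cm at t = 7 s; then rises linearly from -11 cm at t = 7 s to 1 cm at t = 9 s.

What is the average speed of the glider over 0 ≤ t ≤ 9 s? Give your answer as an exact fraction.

64/9 cm/s

Average speed = (total path length)/(elapsed time); on a piecewise-linear x-t graph the path length is Σ|Δx|.
0–3 s: |Δx| = |-6 − 9| = 15 cm
3–4 s: |Δx| = |10 − -6| = 16 cm
4–6 s: |Δx| = |1 − 10| = 9 cm
6–7 s: |Δx| = |-11 − 1| = 12 cm
7–9 s: |Δx| = |1 − -11| = 12 cm
Total path = 64 cm; average speed = 64/9 = 64/9 cm/s.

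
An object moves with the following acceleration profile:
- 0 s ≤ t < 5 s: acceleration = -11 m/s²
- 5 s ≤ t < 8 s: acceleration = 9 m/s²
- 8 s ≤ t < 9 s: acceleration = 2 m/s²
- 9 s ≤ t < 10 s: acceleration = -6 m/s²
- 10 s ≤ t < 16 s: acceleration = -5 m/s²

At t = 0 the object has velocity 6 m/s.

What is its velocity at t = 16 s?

Δv equals the area under the a-t graph; then v = v₀ + Δv.
0–5 s: -11 × 5 = -55 m/s
5–8 s: 9 × 3 = 27 m/s
8–9 s: 2 × 1 = 2 m/s
9–10 s: -6 × 1 = -6 m/s
10–16 s: -5 × 6 = -30 m/s
Δv = -62 m/s, so v(16) = 6 + (-62) = -56 m/s.

-56 m/s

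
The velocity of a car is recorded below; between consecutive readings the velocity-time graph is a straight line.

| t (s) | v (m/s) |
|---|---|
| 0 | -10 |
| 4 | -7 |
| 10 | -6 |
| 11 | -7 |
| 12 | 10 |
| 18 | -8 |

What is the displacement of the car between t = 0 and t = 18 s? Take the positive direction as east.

Displacement is the signed area under the v-t curve.
0–4 s: ½(-10 + -7)(4) = -34 m
4–10 s: ½(-7 + -6)(6) = -39 m
10–11 s: ½(-6 + -7)(1) = -6.5 m
11–12 s: ½(-7 + 10)(1) = 1.5 m
12–18 s: ½(10 + -8)(6) = 6 m
Net displacement = -72 m

-72 m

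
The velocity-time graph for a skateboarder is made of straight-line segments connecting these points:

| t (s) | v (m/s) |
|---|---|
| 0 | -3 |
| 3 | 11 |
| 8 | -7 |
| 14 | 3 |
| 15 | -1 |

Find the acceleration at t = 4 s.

-3.6 m/s²

Acceleration is the slope of the v-t graph on 3–8 s: (-7 − 11)/(8 − 3) = -3.6 m/s².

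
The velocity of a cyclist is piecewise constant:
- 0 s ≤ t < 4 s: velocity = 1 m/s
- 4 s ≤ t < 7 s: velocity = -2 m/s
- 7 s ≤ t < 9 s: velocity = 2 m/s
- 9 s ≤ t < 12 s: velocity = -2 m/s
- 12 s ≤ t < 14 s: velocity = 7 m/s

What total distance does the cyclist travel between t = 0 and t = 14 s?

Total distance travelled is ∫|v| dt — sum the magnitudes of each area piece.
0–4 s: |1| × 4 = 4 m
4–7 s: |-2| × 3 = 6 m
7–9 s: |2| × 2 = 4 m
9–12 s: |-2| × 3 = 6 m
12–14 s: |7| × 2 = 14 m
Total distance = 34 m

34 m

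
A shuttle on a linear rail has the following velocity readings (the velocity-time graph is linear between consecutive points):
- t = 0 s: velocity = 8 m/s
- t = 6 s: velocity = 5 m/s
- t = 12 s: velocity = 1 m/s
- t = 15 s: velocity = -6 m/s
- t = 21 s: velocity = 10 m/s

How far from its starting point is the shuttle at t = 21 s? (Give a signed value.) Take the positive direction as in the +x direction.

Displacement is the signed area under the v-t curve.
0–6 s: ½(8 + 5)(6) = 39 m
6–12 s: ½(5 + 1)(6) = 18 m
12–15 s: ½(1 + -6)(3) = -7.5 m
15–21 s: ½(-6 + 10)(6) = 12 m
Net displacement = 61.5 m

61.5 m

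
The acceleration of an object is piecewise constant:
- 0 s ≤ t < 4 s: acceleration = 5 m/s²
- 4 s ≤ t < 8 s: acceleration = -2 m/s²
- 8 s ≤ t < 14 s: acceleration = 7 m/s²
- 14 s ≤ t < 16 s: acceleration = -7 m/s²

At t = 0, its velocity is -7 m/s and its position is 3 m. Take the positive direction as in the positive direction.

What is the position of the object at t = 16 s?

287 m

On each constant-a segment, Δv = aΔt and Δx = v₀Δt + ½aΔt²; chain segment to segment.
0–4 s: v starts -7 m/s; Δx = -7·4 + ½·5·4² = 12 m; v ends 13 m/s.
4–8 s: v starts 13 m/s; Δx = 13·4 + ½·-2·4² = 36 m; v ends 5 m/s.
8–14 s: v starts 5 m/s; Δx = 5·6 + ½·7·6² = 156 m; v ends 47 m/s.
14–16 s: v starts 47 m/s; Δx = 47·2 + ½·-7·2² = 80 m; v ends 33 m/s.
x(16) = 3 + Σ Δx = 287 m.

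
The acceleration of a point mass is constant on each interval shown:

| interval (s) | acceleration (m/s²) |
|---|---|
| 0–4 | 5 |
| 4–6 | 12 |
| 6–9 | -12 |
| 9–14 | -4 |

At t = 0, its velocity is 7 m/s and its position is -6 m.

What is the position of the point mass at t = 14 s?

On each constant-a segment, Δv = aΔt and Δx = v₀Δt + ½aΔt²; chain segment to segment.
0–4 s: v starts 7 m/s; Δx = 7·4 + ½·5·4² = 68 m; v ends 27 m/s.
4–6 s: v starts 27 m/s; Δx = 27·2 + ½·12·2² = 78 m; v ends 51 m/s.
6–9 s: v starts 51 m/s; Δx = 51·3 + ½·-12·3² = 99 m; v ends 15 m/s.
9–14 s: v starts 15 m/s; Δx = 15·5 + ½·-4·5² = 25 m; v ends -5 m/s.
x(14) = -6 + Σ Δx = 264 m.

264 m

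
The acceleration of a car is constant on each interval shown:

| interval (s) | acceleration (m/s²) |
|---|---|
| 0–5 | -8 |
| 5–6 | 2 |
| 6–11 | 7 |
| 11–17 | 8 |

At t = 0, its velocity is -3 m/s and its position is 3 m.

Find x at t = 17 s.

-163.5 m

On each constant-a segment, Δv = aΔt and Δx = v₀Δt + ½aΔt²; chain segment to segment.
0–5 s: v starts -3 m/s; Δx = -3·5 + ½·-8·5² = -115 m; v ends -43 m/s.
5–6 s: v starts -43 m/s; Δx = -43·1 + ½·2·1² = -42 m; v ends -41 m/s.
6–11 s: v starts -41 m/s; Δx = -41·5 + ½·7·5² = -117.5 m; v ends -6 m/s.
11–17 s: v starts -6 m/s; Δx = -6·6 + ½·8·6² = 108 m; v ends 42 m/s.
x(17) = 3 + Σ Δx = -163.5 m.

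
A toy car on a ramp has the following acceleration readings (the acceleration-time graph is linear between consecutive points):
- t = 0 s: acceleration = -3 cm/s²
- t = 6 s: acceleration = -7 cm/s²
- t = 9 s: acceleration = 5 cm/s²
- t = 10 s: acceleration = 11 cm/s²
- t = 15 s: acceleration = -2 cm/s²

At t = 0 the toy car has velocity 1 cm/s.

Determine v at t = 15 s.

-1.5 cm/s

Δv equals the area under the a-t graph; then v = v₀ + Δv.
0–6 s: ½(-3 + -7)(6) = -30 cm/s
6–9 s: ½(-7 + 5)(3) = -3 cm/s
9–10 s: ½(5 + 11)(1) = 8 cm/s
10–15 s: ½(11 + -2)(5) = 22.5 cm/s
Δv = -2.5 cm/s, so v(15) = 1 + (-2.5) = -1.5 cm/s.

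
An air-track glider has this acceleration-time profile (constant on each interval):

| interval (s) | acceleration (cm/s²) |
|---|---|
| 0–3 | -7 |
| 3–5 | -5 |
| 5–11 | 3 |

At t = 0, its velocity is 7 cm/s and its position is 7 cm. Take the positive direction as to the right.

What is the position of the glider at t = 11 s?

-131.5 cm

On each constant-a segment, Δv = aΔt and Δx = v₀Δt + ½aΔt²; chain segment to segment.
0–3 s: v starts 7 cm/s; Δx = 7·3 + ½·-7·3² = -10.5 cm; v ends -14 cm/s.
3–5 s: v starts -14 cm/s; Δx = -14·2 + ½·-5·2² = -38 cm; v ends -24 cm/s.
5–11 s: v starts -24 cm/s; Δx = -24·6 + ½·3·6² = -90 cm; v ends -6 cm/s.
x(11) = 7 + Σ Δx = -131.5 cm.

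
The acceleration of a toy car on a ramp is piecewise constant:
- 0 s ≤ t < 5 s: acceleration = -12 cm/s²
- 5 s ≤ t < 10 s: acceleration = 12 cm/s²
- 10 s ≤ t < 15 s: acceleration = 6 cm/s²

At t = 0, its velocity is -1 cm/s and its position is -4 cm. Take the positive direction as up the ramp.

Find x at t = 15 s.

On each constant-a segment, Δv = aΔt and Δx = v₀Δt + ½aΔt²; chain segment to segment.
0–5 s: v starts -1 cm/s; Δx = -1·5 + ½·-12·5² = -155 cm; v ends -61 cm/s.
5–10 s: v starts -61 cm/s; Δx = -61·5 + ½·12·5² = -155 cm; v ends -1 cm/s.
10–15 s: v starts -1 cm/s; Δx = -1·5 + ½·6·5² = 70 cm; v ends 29 cm/s.
x(15) = -4 + Σ Δx = -244 cm.

-244 cm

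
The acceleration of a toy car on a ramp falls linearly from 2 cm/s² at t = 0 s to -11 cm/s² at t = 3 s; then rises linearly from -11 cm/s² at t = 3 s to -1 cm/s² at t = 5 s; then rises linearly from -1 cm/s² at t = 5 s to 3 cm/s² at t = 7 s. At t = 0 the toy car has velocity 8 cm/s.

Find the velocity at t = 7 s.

-15.5 cm/s

Δv equals the area under the a-t graph; then v = v₀ + Δv.
0–3 s: ½(2 + -11)(3) = -13.5 cm/s
3–5 s: ½(-11 + -1)(2) = -12 cm/s
5–7 s: ½(-1 + 3)(2) = 2 cm/s
Δv = -23.5 cm/s, so v(7) = 8 + (-23.5) = -15.5 cm/s.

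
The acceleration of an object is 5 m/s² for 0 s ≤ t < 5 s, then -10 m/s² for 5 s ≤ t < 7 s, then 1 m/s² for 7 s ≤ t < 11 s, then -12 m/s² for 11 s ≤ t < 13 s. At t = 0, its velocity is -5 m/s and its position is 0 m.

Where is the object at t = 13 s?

On each constant-a segment, Δv = aΔt and Δx = v₀Δt + ½aΔt²; chain segment to segment.
0–5 s: v starts -5 m/s; Δx = -5·5 + ½·5·5² = 37.5 m; v ends 20 m/s.
5–7 s: v starts 20 m/s; Δx = 20·2 + ½·-10·2² = 20 m; v ends 0 m/s.
7–11 s: v starts 0 m/s; Δx = 0·4 + ½·1·4² = 8 m; v ends 4 m/s.
11–13 s: v starts 4 m/s; Δx = 4·2 + ½·-12·2² = -16 m; v ends -20 m/s.
x(13) = 0 + Σ Δx = 49.5 m.

49.5 m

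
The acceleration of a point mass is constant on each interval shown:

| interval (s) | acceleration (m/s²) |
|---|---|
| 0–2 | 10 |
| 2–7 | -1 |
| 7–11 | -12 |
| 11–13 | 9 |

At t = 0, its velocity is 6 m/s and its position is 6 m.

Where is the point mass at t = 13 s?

107.5 m

On each constant-a segment, Δv = aΔt and Δx = v₀Δt + ½aΔt²; chain segment to segment.
0–2 s: v starts 6 m/s; Δx = 6·2 + ½·10·2² = 32 m; v ends 26 m/s.
2–7 s: v starts 26 m/s; Δx = 26·5 + ½·-1·5² = 117.5 m; v ends 21 m/s.
7–11 s: v starts 21 m/s; Δx = 21·4 + ½·-12·4² = -12 m; v ends -27 m/s.
11–13 s: v starts -27 m/s; Δx = -27·2 + ½·9·2² = -36 m; v ends -9 m/s.
x(13) = 6 + Σ Δx = 107.5 m.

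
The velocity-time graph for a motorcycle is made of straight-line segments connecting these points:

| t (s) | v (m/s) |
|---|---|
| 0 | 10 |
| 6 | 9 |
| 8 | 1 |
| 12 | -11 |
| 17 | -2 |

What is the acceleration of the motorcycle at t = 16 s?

1.8 m/s²

Acceleration is the slope of the v-t graph on 12–17 s: (-2 − -11)/(17 − 12) = 1.8 m/s².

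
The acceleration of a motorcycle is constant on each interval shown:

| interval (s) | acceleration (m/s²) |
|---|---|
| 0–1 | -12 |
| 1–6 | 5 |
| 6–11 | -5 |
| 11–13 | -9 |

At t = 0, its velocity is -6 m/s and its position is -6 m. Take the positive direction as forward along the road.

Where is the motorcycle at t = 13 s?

On each constant-a segment, Δv = aΔt and Δx = v₀Δt + ½aΔt²; chain segment to segment.
0–1 s: v starts -6 m/s; Δx = -6·1 + ½·-12·1² = -12 m; v ends -18 m/s.
1–6 s: v starts -18 m/s; Δx = -18·5 + ½·5·5² = -27.5 m; v ends 7 m/s.
6–11 s: v starts 7 m/s; Δx = 7·5 + ½·-5·5² = -27.5 m; v ends -18 m/s.
11–13 s: v starts -18 m/s; Δx = -18·2 + ½·-9·2² = -54 m; v ends -36 m/s.
x(13) = -6 + Σ Δx = -127 m.

-127 m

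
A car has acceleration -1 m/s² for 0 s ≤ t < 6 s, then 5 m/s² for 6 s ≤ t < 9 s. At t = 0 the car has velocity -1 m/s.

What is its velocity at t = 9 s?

8 m/s

Δv equals the area under the a-t graph; then v = v₀ + Δv.
0–6 s: -1 × 6 = -6 m/s
6–9 s: 5 × 3 = 15 m/s
Δv = 9 m/s, so v(9) = -1 + (9) = 8 m/s.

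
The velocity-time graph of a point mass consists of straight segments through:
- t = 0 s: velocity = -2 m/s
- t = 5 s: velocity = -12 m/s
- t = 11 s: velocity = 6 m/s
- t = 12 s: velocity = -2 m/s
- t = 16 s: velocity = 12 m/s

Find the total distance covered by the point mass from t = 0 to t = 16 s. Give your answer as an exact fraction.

1241/14 m

Total distance travelled is ∫|v| dt — sum the magnitudes of each area piece.
0–5 s: |½(-2 + -12)(5)| = 35 m
5–11 s: v = 0 at t = 9 s; triangle areas 24 + 6 = 30 m
11–12 s: v = 0 at t = 11.75 s; triangle areas 2.25 + 0.25 = 2.5 m
12–16 s: v = 0 at t = 88/7 s; triangle areas 4/7 + 144/7 = 148/7 m
Total distance = 1241/14 m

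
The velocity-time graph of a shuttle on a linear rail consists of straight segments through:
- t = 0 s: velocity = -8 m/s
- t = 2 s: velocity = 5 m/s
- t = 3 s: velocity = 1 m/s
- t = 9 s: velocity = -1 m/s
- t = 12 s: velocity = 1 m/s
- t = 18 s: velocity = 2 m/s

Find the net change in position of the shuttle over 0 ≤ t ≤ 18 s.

9 m

Displacement is the signed area under the v-t curve.
0–2 s: ½(-8 + 5)(2) = -3 m
2–3 s: ½(5 + 1)(1) = 3 m
3–9 s: ½(1 + -1)(6) = 0 m
9–12 s: ½(-1 + 1)(3) = 0 m
12–18 s: ½(1 + 2)(6) = 9 m
Net displacement = 9 m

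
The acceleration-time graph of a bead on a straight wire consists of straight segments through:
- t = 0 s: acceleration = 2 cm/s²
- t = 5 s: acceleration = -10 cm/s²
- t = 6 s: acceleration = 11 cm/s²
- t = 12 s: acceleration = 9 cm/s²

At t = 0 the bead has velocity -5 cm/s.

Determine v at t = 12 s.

Δv equals the area under the a-t graph; then v = v₀ + Δv.
0–5 s: ½(2 + -10)(5) = -20 cm/s
5–6 s: ½(-10 + 11)(1) = 0.5 cm/s
6–12 s: ½(11 + 9)(6) = 60 cm/s
Δv = 40.5 cm/s, so v(12) = -5 + (40.5) = 35.5 cm/s.

35.5 cm/s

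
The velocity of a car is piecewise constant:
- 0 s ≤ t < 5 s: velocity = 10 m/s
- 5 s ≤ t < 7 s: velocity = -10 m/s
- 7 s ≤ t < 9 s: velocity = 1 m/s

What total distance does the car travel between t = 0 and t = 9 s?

72 m

Distance (not displacement) is the total path length: add the absolute areas under v-t.
0–5 s: |10| × 5 = 50 m
5–7 s: |-10| × 2 = 20 m
7–9 s: |1| × 2 = 2 m
Total distance = 72 m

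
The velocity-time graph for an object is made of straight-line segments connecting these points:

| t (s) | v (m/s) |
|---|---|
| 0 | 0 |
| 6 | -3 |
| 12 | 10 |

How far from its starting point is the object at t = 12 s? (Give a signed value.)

12 m

Net displacement equals the area under the velocity-time graph (areas below the axis count negative).
0–6 s: ½(0 + -3)(6) = -9 m
6–12 s: ½(-3 + 10)(6) = 21 m
Net displacement = 12 m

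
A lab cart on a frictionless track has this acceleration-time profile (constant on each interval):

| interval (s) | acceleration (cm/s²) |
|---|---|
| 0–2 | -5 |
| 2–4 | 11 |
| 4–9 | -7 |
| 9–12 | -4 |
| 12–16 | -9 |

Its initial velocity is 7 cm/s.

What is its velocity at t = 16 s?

-64 cm/s

Δv equals the area under the a-t graph; then v = v₀ + Δv.
0–2 s: -5 × 2 = -10 cm/s
2–4 s: 11 × 2 = 22 cm/s
4–9 s: -7 × 5 = -35 cm/s
9–12 s: -4 × 3 = -12 cm/s
12–16 s: -9 × 4 = -36 cm/s
Δv = -71 cm/s, so v(16) = 7 + (-71) = -64 cm/s.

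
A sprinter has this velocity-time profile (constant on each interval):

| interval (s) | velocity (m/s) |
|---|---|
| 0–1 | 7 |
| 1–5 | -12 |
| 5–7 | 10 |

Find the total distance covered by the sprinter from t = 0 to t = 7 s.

75 m

Distance (not displacement) is the total path length: add the absolute areas under v-t.
0–1 s: |7| × 1 = 7 m
1–5 s: |-12| × 4 = 48 m
5–7 s: |10| × 2 = 20 m
Total distance = 75 m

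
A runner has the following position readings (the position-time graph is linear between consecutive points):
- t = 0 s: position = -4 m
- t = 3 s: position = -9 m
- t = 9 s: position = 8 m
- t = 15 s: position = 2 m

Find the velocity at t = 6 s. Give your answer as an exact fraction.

Velocity is the slope of the x-t graph on 3–9 s: (8 − -9)/(9 − 3) = 17/6 m/s.

17/6 m/s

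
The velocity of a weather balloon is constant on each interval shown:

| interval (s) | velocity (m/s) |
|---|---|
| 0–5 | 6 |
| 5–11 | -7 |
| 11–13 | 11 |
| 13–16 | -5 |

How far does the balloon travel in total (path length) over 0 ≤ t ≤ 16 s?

Total distance travelled is ∫|v| dt — sum the magnitudes of each area piece.
0–5 s: |6| × 5 = 30 m
5–11 s: |-7| × 6 = 42 m
11–13 s: |11| × 2 = 22 m
13–16 s: |-5| × 3 = 15 m
Total distance = 109 m

109 m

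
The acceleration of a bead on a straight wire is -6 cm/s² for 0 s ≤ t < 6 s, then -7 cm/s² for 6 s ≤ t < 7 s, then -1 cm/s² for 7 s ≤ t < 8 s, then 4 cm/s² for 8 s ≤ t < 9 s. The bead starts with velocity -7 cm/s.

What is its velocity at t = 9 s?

-47 cm/s

Δv equals the area under the a-t graph; then v = v₀ + Δv.
0–6 s: -6 × 6 = -36 cm/s
6–7 s: -7 × 1 = -7 cm/s
7–8 s: -1 × 1 = -1 cm/s
8–9 s: 4 × 1 = 4 cm/s
Δv = -40 cm/s, so v(9) = -7 + (-40) = -47 cm/s.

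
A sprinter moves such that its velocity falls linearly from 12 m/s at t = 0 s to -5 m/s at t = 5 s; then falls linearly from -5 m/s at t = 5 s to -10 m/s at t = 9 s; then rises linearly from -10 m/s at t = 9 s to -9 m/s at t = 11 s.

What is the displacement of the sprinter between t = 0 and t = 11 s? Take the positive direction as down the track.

-31.5 m

Displacement is the signed area under the v-t curve.
0–5 s: ½(12 + -5)(5) = 17.5 m
5–9 s: ½(-5 + -10)(4) = -30 m
9–11 s: ½(-10 + -9)(2) = -19 m
Net displacement = -31.5 m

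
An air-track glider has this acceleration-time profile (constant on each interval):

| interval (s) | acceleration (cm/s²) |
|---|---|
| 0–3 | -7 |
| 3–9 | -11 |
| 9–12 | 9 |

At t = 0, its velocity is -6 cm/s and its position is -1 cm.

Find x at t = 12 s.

On each constant-a segment, Δv = aΔt and Δx = v₀Δt + ½aΔt²; chain segment to segment.
0–3 s: v starts -6 cm/s; Δx = -6·3 + ½·-7·3² = -49.5 cm; v ends -27 cm/s.
3–9 s: v starts -27 cm/s; Δx = -27·6 + ½·-11·6² = -360 cm; v ends -93 cm/s.
9–12 s: v starts -93 cm/s; Δx = -93·3 + ½·9·3² = -238.5 cm; v ends -66 cm/s.
x(12) = -1 + Σ Δx = -649 cm.

-649 cm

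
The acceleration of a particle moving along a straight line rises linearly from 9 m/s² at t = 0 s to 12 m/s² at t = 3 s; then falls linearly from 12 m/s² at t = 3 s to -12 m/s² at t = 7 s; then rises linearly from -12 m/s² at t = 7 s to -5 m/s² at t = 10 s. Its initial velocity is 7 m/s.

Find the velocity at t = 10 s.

Δv equals the area under the a-t graph; then v = v₀ + Δv.
0–3 s: ½(9 + 12)(3) = 31.5 m/s
3–7 s: ½(12 + -12)(4) = 0 m/s
7–10 s: ½(-12 + -5)(3) = -25.5 m/s
Δv = 6 m/s, so v(10) = 7 + (6) = 13 m/s.

13 m/s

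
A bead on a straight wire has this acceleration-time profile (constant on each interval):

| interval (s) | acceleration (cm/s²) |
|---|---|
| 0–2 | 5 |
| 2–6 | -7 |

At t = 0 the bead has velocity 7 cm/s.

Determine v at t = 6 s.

-11 cm/s

Δv equals the area under the a-t graph; then v = v₀ + Δv.
0–2 s: 5 × 2 = 10 cm/s
2–6 s: -7 × 4 = -28 cm/s
Δv = -18 cm/s, so v(6) = 7 + (-18) = -11 cm/s.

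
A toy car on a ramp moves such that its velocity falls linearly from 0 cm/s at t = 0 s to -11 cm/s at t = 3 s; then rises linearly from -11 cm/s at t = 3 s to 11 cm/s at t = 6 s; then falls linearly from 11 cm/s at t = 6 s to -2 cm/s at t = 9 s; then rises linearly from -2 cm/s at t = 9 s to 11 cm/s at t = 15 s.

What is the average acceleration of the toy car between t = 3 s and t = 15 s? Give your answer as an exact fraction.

11/6 cm/s²

Average acceleration = Δv/Δt = (11 − -11)/(15 − 3) = 11/6 cm/s².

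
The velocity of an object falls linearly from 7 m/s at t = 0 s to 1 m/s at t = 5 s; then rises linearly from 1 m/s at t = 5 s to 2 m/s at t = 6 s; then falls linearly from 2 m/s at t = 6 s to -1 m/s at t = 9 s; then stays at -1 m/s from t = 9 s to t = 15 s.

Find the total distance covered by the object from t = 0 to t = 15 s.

Distance (not displacement) is the total path length: add the absolute areas under v-t.
0–5 s: |½(7 + 1)(5)| = 20 m
5–6 s: |½(1 + 2)(1)| = 1.5 m
6–9 s: v = 0 at t = 8 s; triangle areas 2 + 0.5 = 2.5 m
9–15 s: |-1| × 6 = 6 m
Total distance = 30 m

30 m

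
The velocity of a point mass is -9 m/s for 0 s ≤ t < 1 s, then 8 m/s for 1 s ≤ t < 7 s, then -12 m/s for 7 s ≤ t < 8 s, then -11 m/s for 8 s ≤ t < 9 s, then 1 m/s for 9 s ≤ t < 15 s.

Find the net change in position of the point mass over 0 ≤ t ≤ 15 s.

Net displacement equals the area under the velocity-time graph (areas below the axis count negative).
0–1 s: -9 × 1 = -9 m
1–7 s: 8 × 6 = 48 m
7–8 s: -12 × 1 = -12 m
8–9 s: -11 × 1 = -11 m
9–15 s: 1 × 6 = 6 m
Net displacement = 22 m

22 m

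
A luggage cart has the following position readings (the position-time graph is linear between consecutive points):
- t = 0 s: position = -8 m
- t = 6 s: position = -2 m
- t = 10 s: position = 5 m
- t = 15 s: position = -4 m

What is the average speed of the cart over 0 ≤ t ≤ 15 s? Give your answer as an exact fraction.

22/15 m/s

Average speed = (total path length)/(elapsed time); on a piecewise-linear x-t graph the path length is Σ|Δx|.
0–6 s: |Δx| = |-2 − -8| = 6 m
6–10 s: |Δx| = |5 − -2| = 7 m
10–15 s: |Δx| = |-4 − 5| = 9 m
Total path = 22 m; average speed = 22/15 = 22/15 m/s.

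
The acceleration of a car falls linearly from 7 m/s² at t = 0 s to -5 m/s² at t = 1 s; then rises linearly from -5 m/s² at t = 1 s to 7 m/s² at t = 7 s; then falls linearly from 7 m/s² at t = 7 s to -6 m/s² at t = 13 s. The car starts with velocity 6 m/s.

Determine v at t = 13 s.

Δv equals the area under the a-t graph; then v = v₀ + Δv.
0–1 s: ½(7 + -5)(1) = 1 m/s
1–7 s: ½(-5 + 7)(6) = 6 m/s
7–13 s: ½(7 + -6)(6) = 3 m/s
Δv = 10 m/s, so v(13) = 6 + (10) = 16 m/s.

16 m/s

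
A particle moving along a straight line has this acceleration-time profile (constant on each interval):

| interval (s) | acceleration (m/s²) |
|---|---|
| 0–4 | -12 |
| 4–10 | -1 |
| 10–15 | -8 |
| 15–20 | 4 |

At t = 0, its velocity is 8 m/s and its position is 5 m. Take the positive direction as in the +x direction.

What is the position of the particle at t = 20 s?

-1027 m

On each constant-a segment, Δv = aΔt and Δx = v₀Δt + ½aΔt²; chain segment to segment.
0–4 s: v starts 8 m/s; Δx = 8·4 + ½·-12·4² = -64 m; v ends -40 m/s.
4–10 s: v starts -40 m/s; Δx = -40·6 + ½·-1·6² = -258 m; v ends -46 m/s.
10–15 s: v starts -46 m/s; Δx = -46·5 + ½·-8·5² = -330 m; v ends -86 m/s.
15–20 s: v starts -86 m/s; Δx = -86·5 + ½·4·5² = -380 m; v ends -66 m/s.
x(20) = 5 + Σ Δx = -1027 m.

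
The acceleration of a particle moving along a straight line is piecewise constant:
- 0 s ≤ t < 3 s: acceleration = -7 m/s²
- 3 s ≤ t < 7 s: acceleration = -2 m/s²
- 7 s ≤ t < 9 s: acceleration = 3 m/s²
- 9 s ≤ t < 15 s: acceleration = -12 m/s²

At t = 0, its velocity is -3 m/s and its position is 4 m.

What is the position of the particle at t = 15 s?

On each constant-a segment, Δv = aΔt and Δx = v₀Δt + ½aΔt²; chain segment to segment.
0–3 s: v starts -3 m/s; Δx = -3·3 + ½·-7·3² = -40.5 m; v ends -24 m/s.
3–7 s: v starts -24 m/s; Δx = -24·4 + ½·-2·4² = -112 m; v ends -32 m/s.
7–9 s: v starts -32 m/s; Δx = -32·2 + ½·3·2² = -58 m; v ends -26 m/s.
9–15 s: v starts -26 m/s; Δx = -26·6 + ½·-12·6² = -372 m; v ends -98 m/s.
x(15) = 4 + Σ Δx = -578.5 m.

-578.5 m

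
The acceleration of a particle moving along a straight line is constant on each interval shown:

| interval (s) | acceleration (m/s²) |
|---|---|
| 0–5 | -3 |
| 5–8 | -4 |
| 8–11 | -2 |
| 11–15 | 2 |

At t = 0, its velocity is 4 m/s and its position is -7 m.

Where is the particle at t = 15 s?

On each constant-a segment, Δv = aΔt and Δx = v₀Δt + ½aΔt²; chain segment to segment.
0–5 s: v starts 4 m/s; Δx = 4·5 + ½·-3·5² = -17.5 m; v ends -11 m/s.
5–8 s: v starts -11 m/s; Δx = -11·3 + ½·-4·3² = -51 m; v ends -23 m/s.
8–11 s: v starts -23 m/s; Δx = -23·3 + ½·-2·3² = -78 m; v ends -29 m/s.
11–15 s: v starts -29 m/s; Δx = -29·4 + ½·2·4² = -100 m; v ends -21 m/s.
x(15) = -7 + Σ Δx = -253.5 m.

-253.5 m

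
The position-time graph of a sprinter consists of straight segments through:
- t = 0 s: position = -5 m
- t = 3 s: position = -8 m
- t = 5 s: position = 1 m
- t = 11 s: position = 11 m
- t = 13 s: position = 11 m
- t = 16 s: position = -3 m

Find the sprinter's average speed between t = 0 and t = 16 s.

2.25 m/s

Average speed = (total path length)/(elapsed time); on a piecewise-linear x-t graph the path length is Σ|Δx|.
0–3 s: |Δx| = |-8 − -5| = 3 m
3–5 s: |Δx| = |1 − -8| = 9 m
5–11 s: |Δx| = |11 − 1| = 10 m
11–13 s: |Δx| = |11 − 11| = 0 m
13–16 s: |Δx| = |-3 − 11| = 14 m
Total path = 36 m; average speed = 36/16 = 2.25 m/s.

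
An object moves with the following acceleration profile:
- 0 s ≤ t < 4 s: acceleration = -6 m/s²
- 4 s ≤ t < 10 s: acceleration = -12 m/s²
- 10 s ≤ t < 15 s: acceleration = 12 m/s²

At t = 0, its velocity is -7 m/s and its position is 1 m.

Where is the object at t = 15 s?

-842 m

On each constant-a segment, Δv = aΔt and Δx = v₀Δt + ½aΔt²; chain segment to segment.
0–4 s: v starts -7 m/s; Δx = -7·4 + ½·-6·4² = -76 m; v ends -31 m/s.
4–10 s: v starts -31 m/s; Δx = -31·6 + ½·-12·6² = -402 m; v ends -103 m/s.
10–15 s: v starts -103 m/s; Δx = -103·5 + ½·12·5² = -365 m; v ends -43 m/s.
x(15) = 1 + Σ Δx = -842 m.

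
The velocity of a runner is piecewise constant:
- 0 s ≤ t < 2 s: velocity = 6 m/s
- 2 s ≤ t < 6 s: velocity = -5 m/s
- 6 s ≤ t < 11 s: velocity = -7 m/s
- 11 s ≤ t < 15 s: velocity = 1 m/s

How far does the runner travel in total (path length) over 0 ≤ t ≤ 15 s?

Total distance travelled is ∫|v| dt — sum the magnitudes of each area piece.
0–2 s: |6| × 2 = 12 m
2–6 s: |-5| × 4 = 20 m
6–11 s: |-7| × 5 = 35 m
11–15 s: |1| × 4 = 4 m
Total distance = 71 m

71 m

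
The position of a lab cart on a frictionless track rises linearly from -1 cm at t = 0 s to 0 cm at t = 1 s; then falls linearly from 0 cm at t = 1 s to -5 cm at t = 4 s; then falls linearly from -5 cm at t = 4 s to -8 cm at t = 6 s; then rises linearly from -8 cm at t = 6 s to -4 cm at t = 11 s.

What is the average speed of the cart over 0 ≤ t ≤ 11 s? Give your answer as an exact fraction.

Average speed = (total path length)/(elapsed time); on a piecewise-linear x-t graph the path length is Σ|Δx|.
0–1 s: |Δx| = |0 − -1| = 1 cm
1–4 s: |Δx| = |-5 − 0| = 5 cm
4–6 s: |Δx| = |-8 − -5| = 3 cm
6–11 s: |Δx| = |-4 − -8| = 4 cm
Total path = 13 cm; average speed = 13/11 = 13/11 cm/s.

13/11 cm/s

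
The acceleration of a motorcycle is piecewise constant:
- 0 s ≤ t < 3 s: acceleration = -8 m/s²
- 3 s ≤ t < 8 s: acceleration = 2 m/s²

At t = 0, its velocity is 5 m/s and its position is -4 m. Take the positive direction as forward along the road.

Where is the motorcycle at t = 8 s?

-95 m

On each constant-a segment, Δv = aΔt and Δx = v₀Δt + ½aΔt²; chain segment to segment.
0–3 s: v starts 5 m/s; Δx = 5·3 + ½·-8·3² = -21 m; v ends -19 m/s.
3–8 s: v starts -19 m/s; Δx = -19·5 + ½·2·5² = -70 m; v ends -9 m/s.
x(8) = -4 + Σ Δx = -95 m.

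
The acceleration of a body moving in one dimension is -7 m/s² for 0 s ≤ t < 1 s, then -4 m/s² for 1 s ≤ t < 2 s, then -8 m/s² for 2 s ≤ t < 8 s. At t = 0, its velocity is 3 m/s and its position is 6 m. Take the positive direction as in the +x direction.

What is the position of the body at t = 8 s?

-192.5 m

On each constant-a segment, Δv = aΔt and Δx = v₀Δt + ½aΔt²; chain segment to segment.
0–1 s: v starts 3 m/s; Δx = 3·1 + ½·-7·1² = -0.5 m; v ends -4 m/s.
1–2 s: v starts -4 m/s; Δx = -4·1 + ½·-4·1² = -6 m; v ends -8 m/s.
2–8 s: v starts -8 m/s; Δx = -8·6 + ½·-8·6² = -192 m; v ends -56 m/s.
x(8) = 6 + Σ Δx = -192.5 m.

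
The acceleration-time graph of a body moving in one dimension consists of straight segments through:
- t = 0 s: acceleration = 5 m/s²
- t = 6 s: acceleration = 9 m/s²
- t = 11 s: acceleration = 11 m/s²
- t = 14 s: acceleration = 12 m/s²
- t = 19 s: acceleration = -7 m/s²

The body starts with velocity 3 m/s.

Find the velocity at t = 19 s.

142 m/s

Δv equals the area under the a-t graph; then v = v₀ + Δv.
0–6 s: ½(5 + 9)(6) = 42 m/s
6–11 s: ½(9 + 11)(5) = 50 m/s
11–14 s: ½(11 + 12)(3) = 34.5 m/s
14–19 s: ½(12 + -7)(5) = 12.5 m/s
Δv = 139 m/s, so v(19) = 3 + (139) = 142 m/s.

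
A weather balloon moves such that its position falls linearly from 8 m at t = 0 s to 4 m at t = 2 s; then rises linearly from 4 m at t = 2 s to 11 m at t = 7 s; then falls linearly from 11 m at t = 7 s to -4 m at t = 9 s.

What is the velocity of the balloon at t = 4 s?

Velocity is the slope of the x-t graph on 2–7 s: (11 − 4)/(7 − 2) = 1.4 m/s.

1.4 m/s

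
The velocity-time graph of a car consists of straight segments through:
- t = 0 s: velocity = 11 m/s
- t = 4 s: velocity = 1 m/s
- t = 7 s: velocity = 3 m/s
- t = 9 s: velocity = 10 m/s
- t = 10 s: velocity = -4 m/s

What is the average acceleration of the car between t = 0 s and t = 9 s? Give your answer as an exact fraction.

Average acceleration = Δv/Δt = (10 − 11)/(9 − 0) = -1/9 m/s².

-1/9 m/s²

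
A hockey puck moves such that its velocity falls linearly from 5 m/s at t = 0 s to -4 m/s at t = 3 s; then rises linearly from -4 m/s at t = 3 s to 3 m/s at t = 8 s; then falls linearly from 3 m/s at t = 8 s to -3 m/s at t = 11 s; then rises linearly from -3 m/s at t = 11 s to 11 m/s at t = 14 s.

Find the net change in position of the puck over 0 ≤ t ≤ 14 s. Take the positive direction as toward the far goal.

11 m

Displacement is the signed area under the v-t curve.
0–3 s: ½(5 + -4)(3) = 1.5 m
3–8 s: ½(-4 + 3)(5) = -2.5 m
8–11 s: ½(3 + -3)(3) = 0 m
11–14 s: ½(-3 + 11)(3) = 12 m
Net displacement = 11 m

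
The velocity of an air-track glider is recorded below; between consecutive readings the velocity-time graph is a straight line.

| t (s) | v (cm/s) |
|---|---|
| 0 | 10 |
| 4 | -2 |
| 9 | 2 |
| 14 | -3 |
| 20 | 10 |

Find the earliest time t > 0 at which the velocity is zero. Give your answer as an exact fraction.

v changes sign on 0–4 s (from 10 to -2); the graph is linear there, so v = 0 at t = 0 + (-10)·(4 − 0)/(-2 − 10) = 10/3 s.

t = 10/3 s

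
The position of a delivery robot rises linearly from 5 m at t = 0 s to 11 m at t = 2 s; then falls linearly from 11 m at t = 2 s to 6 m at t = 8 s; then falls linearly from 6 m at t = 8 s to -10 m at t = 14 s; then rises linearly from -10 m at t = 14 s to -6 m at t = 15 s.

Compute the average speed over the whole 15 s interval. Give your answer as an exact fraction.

31/15 m/s

Average speed = (total path length)/(elapsed time); on a piecewise-linear x-t graph the path length is Σ|Δx|.
0–2 s: |Δx| = |11 − 5| = 6 m
2–8 s: |Δx| = |6 − 11| = 5 m
8–14 s: |Δx| = |-10 − 6| = 16 m
14–15 s: |Δx| = |-6 − -10| = 4 m
Total path = 31 m; average speed = 31/15 = 31/15 m/s.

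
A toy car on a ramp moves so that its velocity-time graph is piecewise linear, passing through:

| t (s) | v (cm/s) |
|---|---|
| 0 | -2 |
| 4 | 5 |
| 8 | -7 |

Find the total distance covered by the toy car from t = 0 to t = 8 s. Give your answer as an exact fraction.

Distance (not displacement) is the total path length: add the absolute areas under v-t.
0–4 s: v = 0 at t = 8/7 s; triangle areas 8/7 + 50/7 = 58/7 cm
4–8 s: v = 0 at t = 17/3 s; triangle areas 25/6 + 49/6 = 37/3 cm
Total distance = 433/21 cm

433/21 cm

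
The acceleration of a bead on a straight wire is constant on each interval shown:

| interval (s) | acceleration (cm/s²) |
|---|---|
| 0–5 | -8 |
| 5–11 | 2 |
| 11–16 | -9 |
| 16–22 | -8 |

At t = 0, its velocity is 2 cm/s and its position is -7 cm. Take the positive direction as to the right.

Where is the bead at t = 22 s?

-1101.5 cm

On each constant-a segment, Δv = aΔt and Δx = v₀Δt + ½aΔt²; chain segment to segment.
0–5 s: v starts 2 cm/s; Δx = 2·5 + ½·-8·5² = -90 cm; v ends -38 cm/s.
5–11 s: v starts -38 cm/s; Δx = -38·6 + ½·2·6² = -192 cm; v ends -26 cm/s.
11–16 s: v starts -26 cm/s; Δx = -26·5 + ½·-9·5² = -242.5 cm; v ends -71 cm/s.
16–22 s: v starts -71 cm/s; Δx = -71·6 + ½·-8·6² = -570 cm; v ends -119 cm/s.
x(22) = -7 + Σ Δx = -1101.5 cm.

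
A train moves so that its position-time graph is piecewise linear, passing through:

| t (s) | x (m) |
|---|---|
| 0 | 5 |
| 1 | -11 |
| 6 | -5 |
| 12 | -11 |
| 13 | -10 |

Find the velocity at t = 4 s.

Velocity is the slope of the x-t graph on 1–6 s: (-5 − -11)/(6 − 1) = 1.2 m/s.

1.2 m/s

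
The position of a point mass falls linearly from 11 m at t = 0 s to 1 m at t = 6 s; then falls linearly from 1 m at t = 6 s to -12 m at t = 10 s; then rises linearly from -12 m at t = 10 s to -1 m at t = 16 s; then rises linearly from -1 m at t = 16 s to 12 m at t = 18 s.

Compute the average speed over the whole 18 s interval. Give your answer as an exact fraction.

47/18 m/s

Average speed = (total path length)/(elapsed time); on a piecewise-linear x-t graph the path length is Σ|Δx|.
0–6 s: |Δx| = |1 − 11| = 10 m
6–10 s: |Δx| = |-12 − 1| = 13 m
10–16 s: |Δx| = |-1 − -12| = 11 m
16–18 s: |Δx| = |12 − -1| = 13 m
Total path = 47 m; average speed = 47/18 = 47/18 m/s.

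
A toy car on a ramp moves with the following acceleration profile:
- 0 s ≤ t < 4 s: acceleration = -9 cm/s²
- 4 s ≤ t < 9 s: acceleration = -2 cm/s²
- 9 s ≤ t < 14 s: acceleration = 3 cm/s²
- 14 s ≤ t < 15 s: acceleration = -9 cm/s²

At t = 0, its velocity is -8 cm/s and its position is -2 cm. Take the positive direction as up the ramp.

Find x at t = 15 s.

On each constant-a segment, Δv = aΔt and Δx = v₀Δt + ½aΔt²; chain segment to segment.
0–4 s: v starts -8 cm/s; Δx = -8·4 + ½·-9·4² = -104 cm; v ends -44 cm/s.
4–9 s: v starts -44 cm/s; Δx = -44·5 + ½·-2·5² = -245 cm; v ends -54 cm/s.
9–14 s: v starts -54 cm/s; Δx = -54·5 + ½·3·5² = -232.5 cm; v ends -39 cm/s.
14–15 s: v starts -39 cm/s; Δx = -39·1 + ½·-9·1² = -43.5 cm; v ends -48 cm/s.
x(15) = -2 + Σ Δx = -627 cm.

-627 cm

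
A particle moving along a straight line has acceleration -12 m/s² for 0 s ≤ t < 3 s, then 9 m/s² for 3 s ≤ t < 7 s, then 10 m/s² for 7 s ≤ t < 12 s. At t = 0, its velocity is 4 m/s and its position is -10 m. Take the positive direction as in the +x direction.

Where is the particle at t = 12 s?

37 m

On each constant-a segment, Δv = aΔt and Δx = v₀Δt + ½aΔt²; chain segment to segment.
0–3 s: v starts 4 m/s; Δx = 4·3 + ½·-12·3² = -42 m; v ends -32 m/s.
3–7 s: v starts -32 m/s; Δx = -32·4 + ½·9·4² = -56 m; v ends 4 m/s.
7–12 s: v starts 4 m/s; Δx = 4·5 + ½·10·5² = 145 m; v ends 54 m/s.
x(12) = -10 + Σ Δx = 37 m.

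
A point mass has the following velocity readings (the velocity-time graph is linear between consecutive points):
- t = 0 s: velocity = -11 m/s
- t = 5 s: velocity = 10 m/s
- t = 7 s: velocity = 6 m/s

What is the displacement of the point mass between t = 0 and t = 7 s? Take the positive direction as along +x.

13.5 m

Displacement is the signed area under the v-t curve.
0–5 s: ½(-11 + 10)(5) = -2.5 m
5–7 s: ½(10 + 6)(2) = 16 m
Net displacement = 13.5 m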